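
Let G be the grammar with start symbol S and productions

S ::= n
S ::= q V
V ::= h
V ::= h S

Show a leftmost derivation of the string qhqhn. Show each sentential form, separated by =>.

S => qV   [S ::= q V]
qV => qhS   [V ::= h S]
qhS => qhqV   [S ::= q V]
qhqV => qhqhS   [V ::= h S]
qhqhS => qhqhn   [S ::= n]

S => qV => qhS => qhqV => qhqhS => qhqhn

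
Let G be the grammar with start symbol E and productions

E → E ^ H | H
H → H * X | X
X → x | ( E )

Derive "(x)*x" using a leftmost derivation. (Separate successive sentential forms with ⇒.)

E⇒H⇒H*X⇒X*X⇒(E)*X⇒(H)*X⇒(X)*X⇒(x)*X⇒(x)*x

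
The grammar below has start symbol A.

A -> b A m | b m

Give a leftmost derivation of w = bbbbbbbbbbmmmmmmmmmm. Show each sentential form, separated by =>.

A => bAm => bbAmm => bbbAmmm => bbbbAmmmm => bbbbbAmmmmm => bbbbbbAmmmmmm => bbbbbbbAmmmmmmm => bbbbbbbbAmmmmmmmm => bbbbbbbbbAmmmmmmmmm => bbbbbbbbbbmmmmmmmmmm

A => bAm   [A -> b A m]
bAm => bbAmm   [A -> b A m]
bbAmm => bbbAmmm   [A -> b A m]
bbbAmmm => bbbbAmmmm   [A -> b A m]
bbbbAmmmm => bbbbbAmmmmm   [A -> b A m]
bbbbbAmmmmm => bbbbbbAmmmmmm   [A -> b A m]
bbbbbbAmmmmmm => bbbbbbbAmmmmmmm   [A -> b A m]
bbbbbbbAmmmmmmm => bbbbbbbbAmmmmmmmm   [A -> b A m]
bbbbbbbbAmmmmmmmm => bbbbbbbbbAmmmmmmmmm   [A -> b A m]
bbbbbbbbbAmmmmmmmmm => bbbbbbbbbbmmmmmmmmmm   [A -> b m]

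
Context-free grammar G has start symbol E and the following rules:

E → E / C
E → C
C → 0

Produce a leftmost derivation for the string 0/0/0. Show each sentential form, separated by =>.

E => E/C   [E → E / C]
E/C => E/C/C   [E → E / C]
E/C/C => C/C/C   [E → C]
C/C/C => 0/C/C   [C → 0]
0/C/C => 0/0/C   [C → 0]
0/0/C => 0/0/0   [C → 0]

E=>E/C=>E/C/C=>C/C/C=>0/C/C=>0/0/C=>0/0/0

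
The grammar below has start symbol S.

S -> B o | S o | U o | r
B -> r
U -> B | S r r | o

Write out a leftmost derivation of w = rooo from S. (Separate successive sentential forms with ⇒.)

S ⇒ So ⇒ Soo ⇒ Booo ⇒ rooo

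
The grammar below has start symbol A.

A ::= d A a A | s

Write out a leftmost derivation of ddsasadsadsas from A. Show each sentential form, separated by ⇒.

A ⇒ dAaA   [A ::= d A a A]
dAaA ⇒ ddAaAaA   [A ::= d A a A]
ddAaAaA ⇒ ddsaAaA   [A ::= s]
ddsaAaA ⇒ ddsasaA   [A ::= s]
ddsasaA ⇒ ddsasadAaA   [A ::= d A a A]
ddsasadAaA ⇒ ddsasadsaA   [A ::= s]
ddsasadsaA ⇒ ddsasadsadAaA   [A ::= d A a A]
ddsasadsadAaA ⇒ ddsasadsadsaA   [A ::= s]
ddsasadsadsaA ⇒ ddsasadsadsas   [A ::= s]

A⇒dAaA⇒ddAaAaA⇒ddsaAaA⇒ddsasaA⇒ddsasadAaA⇒ddsasadsaA⇒ddsasadsadAaA⇒ddsasadsadsaA⇒ddsasadsadsas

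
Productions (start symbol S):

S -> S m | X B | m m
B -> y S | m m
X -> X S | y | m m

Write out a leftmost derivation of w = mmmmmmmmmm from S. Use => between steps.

S=>Sm=>Smm=>XBmm=>XSBmm=>XSSBmm=>mmSSBmm=>mmmmSBmm=>mmmmmmBmm=>mmmmmmmmmm

S => Sm   [S -> S m]
Sm => Smm   [S -> S m]
Smm => XBmm   [S -> X B]
XBmm => XSBmm   [X -> X S]
XSBmm => XSSBmm   [X -> X S]
XSSBmm => mmSSBmm   [X -> m m]
mmSSBmm => mmmmSBmm   [S -> m m]
mmmmSBmm => mmmmmmBmm   [S -> m m]
mmmmmmBmm => mmmmmmmmmm   [B -> m m]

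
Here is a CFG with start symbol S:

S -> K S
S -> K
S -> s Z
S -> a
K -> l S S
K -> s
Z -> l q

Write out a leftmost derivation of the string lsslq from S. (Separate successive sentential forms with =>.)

S=>K=>lSS=>lKS=>lsS=>lssZ=>lsslq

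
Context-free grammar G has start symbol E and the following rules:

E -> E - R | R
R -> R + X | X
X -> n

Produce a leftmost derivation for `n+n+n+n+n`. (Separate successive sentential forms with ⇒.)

E ⇒ R   [E -> R]
R ⇒ R+X   [R -> R + X]
R+X ⇒ R+X+X   [R -> R + X]
R+X+X ⇒ R+X+X+X   [R -> R + X]
R+X+X+X ⇒ R+X+X+X+X   [R -> R + X]
R+X+X+X+X ⇒ X+X+X+X+X   [R -> X]
X+X+X+X+X ⇒ n+X+X+X+X   [X -> n]
n+X+X+X+X ⇒ n+n+X+X+X   [X -> n]
n+n+X+X+X ⇒ n+n+n+X+X   [X -> n]
n+n+n+X+X ⇒ n+n+n+n+X   [X -> n]
n+n+n+n+X ⇒ n+n+n+n+n   [X -> n]

E ⇒ R ⇒ R+X ⇒ R+X+X ⇒ R+X+X+X ⇒ R+X+X+X+X ⇒ X+X+X+X+X ⇒ n+X+X+X+X ⇒ n+n+X+X+X ⇒ n+n+n+X+X ⇒ n+n+n+n+X ⇒ n+n+n+n+n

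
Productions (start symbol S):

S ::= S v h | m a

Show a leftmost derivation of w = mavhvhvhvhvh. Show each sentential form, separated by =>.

S=>Svh=>Svhvh=>Svhvhvh=>Svhvhvhvh=>Svhvhvhvhvh=>mavhvhvhvhvh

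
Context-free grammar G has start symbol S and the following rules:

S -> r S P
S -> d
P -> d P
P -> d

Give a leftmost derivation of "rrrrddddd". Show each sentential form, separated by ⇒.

S ⇒ rSP   [S -> r S P]
rSP ⇒ rrSPP   [S -> r S P]
rrSPP ⇒ rrrSPPP   [S -> r S P]
rrrSPPP ⇒ rrrrSPPPP   [S -> r S P]
rrrrSPPPP ⇒ rrrrdPPPP   [S -> d]
rrrrdPPPP ⇒ rrrrddPPP   [P -> d]
rrrrddPPP ⇒ rrrrdddPP   [P -> d]
rrrrdddPP ⇒ rrrrddddP   [P -> d]
rrrrddddP ⇒ rrrrddddd   [P -> d]

S⇒rSP⇒rrSPP⇒rrrSPPP⇒rrrrSPPPP⇒rrrrdPPPP⇒rrrrddPPP⇒rrrrdddPP⇒rrrrddddP⇒rrrrddddd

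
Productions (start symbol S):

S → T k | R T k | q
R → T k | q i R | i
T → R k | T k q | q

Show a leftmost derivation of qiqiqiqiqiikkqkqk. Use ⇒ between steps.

S⇒RTk⇒qiRTk⇒qiqiRTk⇒qiqiqiRTk⇒qiqiqiqiRTk⇒qiqiqiqiqiRTk⇒qiqiqiqiqiTkTk⇒qiqiqiqiqiTkqkTk⇒qiqiqiqiqiRkkqkTk⇒qiqiqiqiqiikkqkTk⇒qiqiqiqiqiikkqkqk

S ⇒ RTk   [S → R T k]
RTk ⇒ qiRTk   [R → q i R]
qiRTk ⇒ qiqiRTk   [R → q i R]
qiqiRTk ⇒ qiqiqiRTk   [R → q i R]
qiqiqiRTk ⇒ qiqiqiqiRTk   [R → q i R]
qiqiqiqiRTk ⇒ qiqiqiqiqiRTk   [R → q i R]
qiqiqiqiqiRTk ⇒ qiqiqiqiqiTkTk   [R → T k]
qiqiqiqiqiTkTk ⇒ qiqiqiqiqiTkqkTk   [T → T k q]
qiqiqiqiqiTkqkTk ⇒ qiqiqiqiqiRkkqkTk   [T → R k]
qiqiqiqiqiRkkqkTk ⇒ qiqiqiqiqiikkqkTk   [R → i]
qiqiqiqiqiikkqkTk ⇒ qiqiqiqiqiikkqkqk   [T → q]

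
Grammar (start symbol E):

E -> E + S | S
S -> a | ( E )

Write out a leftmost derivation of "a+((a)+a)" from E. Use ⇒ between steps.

E ⇒ E+S ⇒ S+S ⇒ a+S ⇒ a+(E) ⇒ a+(E+S) ⇒ a+(S+S) ⇒ a+((E)+S) ⇒ a+((S)+S) ⇒ a+((a)+S) ⇒ a+((a)+a)

E ⇒ E+S   [E -> E + S]
E+S ⇒ S+S   [E -> S]
S+S ⇒ a+S   [S -> a]
a+S ⇒ a+(E)   [S -> ( E )]
a+(E) ⇒ a+(E+S)   [E -> E + S]
a+(E+S) ⇒ a+(S+S)   [E -> S]
a+(S+S) ⇒ a+((E)+S)   [S -> ( E )]
a+((E)+S) ⇒ a+((S)+S)   [E -> S]
a+((S)+S) ⇒ a+((a)+S)   [S -> a]
a+((a)+S) ⇒ a+((a)+a)   [S -> a]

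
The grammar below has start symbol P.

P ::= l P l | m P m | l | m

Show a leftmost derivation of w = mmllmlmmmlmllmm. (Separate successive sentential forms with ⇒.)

P ⇒ mPm ⇒ mmPmm ⇒ mmlPlmm ⇒ mmllPllmm ⇒ mmllmPmllmm ⇒ mmllmlPlmllmm ⇒ mmllmlmPmlmllmm ⇒ mmllmlmmmlmllmm

P ⇒ mPm   [P ::= m P m]
mPm ⇒ mmPmm   [P ::= m P m]
mmPmm ⇒ mmlPlmm   [P ::= l P l]
mmlPlmm ⇒ mmllPllmm   [P ::= l P l]
mmllPllmm ⇒ mmllmPmllmm   [P ::= m P m]
mmllmPmllmm ⇒ mmllmlPlmllmm   [P ::= l P l]
mmllmlPlmllmm ⇒ mmllmlmPmlmllmm   [P ::= m P m]
mmllmlmPmlmllmm ⇒ mmllmlmmmlmllmm   [P ::= m]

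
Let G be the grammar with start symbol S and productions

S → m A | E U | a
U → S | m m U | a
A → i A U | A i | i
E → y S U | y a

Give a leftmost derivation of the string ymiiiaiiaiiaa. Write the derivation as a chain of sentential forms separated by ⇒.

S ⇒ EU ⇒ ySUU ⇒ ymAUU ⇒ ymAiUU ⇒ ymAiiUU ⇒ ymiAUiiUU ⇒ ymiAiUiiUU ⇒ ymiAiiUiiUU ⇒ ymiiAUiiUiiUU ⇒ ymiiiUiiUiiUU ⇒ ymiiiaiiUiiUU ⇒ ymiiiaiiaiiUU ⇒ ymiiiaiiaiiaU ⇒ ymiiiaiiaiiaa

S ⇒ EU   [S → E U]
EU ⇒ ySUU   [E → y S U]
ySUU ⇒ ymAUU   [S → m A]
ymAUU ⇒ ymAiUU   [A → A i]
ymAiUU ⇒ ymAiiUU   [A → A i]
ymAiiUU ⇒ ymiAUiiUU   [A → i A U]
ymiAUiiUU ⇒ ymiAiUiiUU   [A → A i]
ymiAiUiiUU ⇒ ymiAiiUiiUU   [A → A i]
ymiAiiUiiUU ⇒ ymiiAUiiUiiUU   [A → i A U]
ymiiAUiiUiiUU ⇒ ymiiiUiiUiiUU   [A → i]
ymiiiUiiUiiUU ⇒ ymiiiaiiUiiUU   [U → a]
ymiiiaiiUiiUU ⇒ ymiiiaiiaiiUU   [U → a]
ymiiiaiiaiiUU ⇒ ymiiiaiiaiiaU   [U → a]
ymiiiaiiaiiaU ⇒ ymiiiaiiaiiaa   [U → a]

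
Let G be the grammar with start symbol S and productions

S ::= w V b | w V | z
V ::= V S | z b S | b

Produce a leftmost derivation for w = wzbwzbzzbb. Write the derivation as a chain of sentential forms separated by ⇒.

S⇒wVb⇒wzbSb⇒wzbwVbb⇒wzbwVSbb⇒wzbwzbSSbb⇒wzbwzbzSbb⇒wzbwzbzzbb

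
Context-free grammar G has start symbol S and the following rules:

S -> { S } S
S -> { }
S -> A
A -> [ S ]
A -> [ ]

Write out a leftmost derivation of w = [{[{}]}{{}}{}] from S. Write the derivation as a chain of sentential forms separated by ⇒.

S ⇒ A   [S -> A]
A ⇒ [S]   [A -> [ S ]]
[S] ⇒ [{S}S]   [S -> { S } S]
[{S}S] ⇒ [{A}S]   [S -> A]
[{A}S] ⇒ [{[S]}S]   [A -> [ S ]]
[{[S]}S] ⇒ [{[{}]}S]   [S -> { }]
[{[{}]}S] ⇒ [{[{}]}{S}S]   [S -> { S } S]
[{[{}]}{S}S] ⇒ [{[{}]}{{}}S]   [S -> { }]
[{[{}]}{{}}S] ⇒ [{[{}]}{{}}{}]   [S -> { }]

S⇒A⇒[S]⇒[{S}S]⇒[{A}S]⇒[{[S]}S]⇒[{[{}]}S]⇒[{[{}]}{S}S]⇒[{[{}]}{{}}S]⇒[{[{}]}{{}}{}]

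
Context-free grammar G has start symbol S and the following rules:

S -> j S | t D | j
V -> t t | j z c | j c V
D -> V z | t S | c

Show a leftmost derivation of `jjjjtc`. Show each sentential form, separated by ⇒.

S ⇒ jS   [S -> j S]
jS ⇒ jjS   [S -> j S]
jjS ⇒ jjjS   [S -> j S]
jjjS ⇒ jjjjS   [S -> j S]
jjjjS ⇒ jjjjtD   [S -> t D]
jjjjtD ⇒ jjjjtc   [D -> c]

S ⇒ jS ⇒ jjS ⇒ jjjS ⇒ jjjjS ⇒ jjjjtD ⇒ jjjjtc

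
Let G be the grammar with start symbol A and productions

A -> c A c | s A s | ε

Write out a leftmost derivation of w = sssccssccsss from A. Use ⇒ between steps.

A ⇒ sAs ⇒ ssAss ⇒ sssAsss ⇒ ssscAcsss ⇒ sssccAccsss ⇒ sssccsAsccsss ⇒ sssccssccsss

A ⇒ sAs   [A -> s A s]
sAs ⇒ ssAss   [A -> s A s]
ssAss ⇒ sssAsss   [A -> s A s]
sssAsss ⇒ ssscAcsss   [A -> c A c]
ssscAcsss ⇒ sssccAccsss   [A -> c A c]
sssccAccsss ⇒ sssccsAsccsss   [A -> s A s]
sssccsAsccsss ⇒ sssccssccsss   [A -> ε]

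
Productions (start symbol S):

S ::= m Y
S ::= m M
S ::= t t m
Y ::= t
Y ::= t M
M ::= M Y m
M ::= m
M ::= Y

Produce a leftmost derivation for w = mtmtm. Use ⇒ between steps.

S ⇒ mM ⇒ mMYm ⇒ mYYm ⇒ mtMYm ⇒ mtmYm ⇒ mtmtm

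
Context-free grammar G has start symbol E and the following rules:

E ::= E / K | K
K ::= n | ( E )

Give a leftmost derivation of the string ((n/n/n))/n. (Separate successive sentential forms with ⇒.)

E ⇒ E/K ⇒ K/K ⇒ (E)/K ⇒ (K)/K ⇒ ((E))/K ⇒ ((E/K))/K ⇒ ((E/K/K))/K ⇒ ((K/K/K))/K ⇒ ((n/K/K))/K ⇒ ((n/n/K))/K ⇒ ((n/n/n))/K ⇒ ((n/n/n))/n

E ⇒ E/K   [E ::= E / K]
E/K ⇒ K/K   [E ::= K]
K/K ⇒ (E)/K   [K ::= ( E )]
(E)/K ⇒ (K)/K   [E ::= K]
(K)/K ⇒ ((E))/K   [K ::= ( E )]
((E))/K ⇒ ((E/K))/K   [E ::= E / K]
((E/K))/K ⇒ ((E/K/K))/K   [E ::= E / K]
((E/K/K))/K ⇒ ((K/K/K))/K   [E ::= K]
((K/K/K))/K ⇒ ((n/K/K))/K   [K ::= n]
((n/K/K))/K ⇒ ((n/n/K))/K   [K ::= n]
((n/n/K))/K ⇒ ((n/n/n))/K   [K ::= n]
((n/n/n))/K ⇒ ((n/n/n))/n   [K ::= n]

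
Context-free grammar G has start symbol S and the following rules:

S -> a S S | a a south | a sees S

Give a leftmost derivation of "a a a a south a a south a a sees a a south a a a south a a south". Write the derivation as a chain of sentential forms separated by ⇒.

S ⇒ a S S ⇒ a a S S S ⇒ a a a a south S S ⇒ a a a a south a a south S ⇒ a a a a south a a south a S S ⇒ a a a a south a a south a a sees S S ⇒ a a a a south a a south a a sees a a south S ⇒ a a a a south a a south a a sees a a south a S S ⇒ a a a a south a a south a a sees a a south a a a south S ⇒ a a a a south a a south a a sees a a south a a a south a a south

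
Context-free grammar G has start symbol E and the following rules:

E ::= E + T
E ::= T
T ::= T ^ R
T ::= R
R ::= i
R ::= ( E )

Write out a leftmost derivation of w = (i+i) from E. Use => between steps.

E => T => R => (E) => (E+T) => (T+T) => (R+T) => (i+T) => (i+R) => (i+i)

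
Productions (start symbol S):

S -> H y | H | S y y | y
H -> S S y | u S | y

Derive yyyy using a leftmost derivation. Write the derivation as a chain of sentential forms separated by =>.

S=>Syy=>Hyyy=>yyyy

S => Syy   [S -> S y y]
Syy => Hyyy   [S -> H y]
Hyyy => yyyy   [H -> y]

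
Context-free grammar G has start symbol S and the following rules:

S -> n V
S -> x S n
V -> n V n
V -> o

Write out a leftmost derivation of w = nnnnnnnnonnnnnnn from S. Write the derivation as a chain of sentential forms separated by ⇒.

S ⇒ nV   [S -> n V]
nV ⇒ nnVn   [V -> n V n]
nnVn ⇒ nnnVnn   [V -> n V n]
nnnVnn ⇒ nnnnVnnn   [V -> n V n]
nnnnVnnn ⇒ nnnnnVnnnn   [V -> n V n]
nnnnnVnnnn ⇒ nnnnnnVnnnnn   [V -> n V n]
nnnnnnVnnnnn ⇒ nnnnnnnVnnnnnn   [V -> n V n]
nnnnnnnVnnnnnn ⇒ nnnnnnnnVnnnnnnn   [V -> n V n]
nnnnnnnnVnnnnnnn ⇒ nnnnnnnnonnnnnnn   [V -> o]

S ⇒ nV ⇒ nnVn ⇒ nnnVnn ⇒ nnnnVnnn ⇒ nnnnnVnnnn ⇒ nnnnnnVnnnnn ⇒ nnnnnnnVnnnnnn ⇒ nnnnnnnnVnnnnnnn ⇒ nnnnnnnnonnnnnnn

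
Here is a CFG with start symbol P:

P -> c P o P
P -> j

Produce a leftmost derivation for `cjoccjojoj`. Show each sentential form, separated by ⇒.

P ⇒ cPoP   [P -> c P o P]
cPoP ⇒ cjoP   [P -> j]
cjoP ⇒ cjocPoP   [P -> c P o P]
cjocPoP ⇒ cjoccPoPoP   [P -> c P o P]
cjoccPoPoP ⇒ cjoccjoPoP   [P -> j]
cjoccjoPoP ⇒ cjoccjojoP   [P -> j]
cjoccjojoP ⇒ cjoccjojoj   [P -> j]

P ⇒ cPoP ⇒ cjoP ⇒ cjocPoP ⇒ cjoccPoPoP ⇒ cjoccjoPoP ⇒ cjoccjojoP ⇒ cjoccjojoj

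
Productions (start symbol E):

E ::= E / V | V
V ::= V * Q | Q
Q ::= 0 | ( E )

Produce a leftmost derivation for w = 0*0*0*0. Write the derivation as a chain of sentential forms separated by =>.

E => V   [E ::= V]
V => V*Q   [V ::= V * Q]
V*Q => V*Q*Q   [V ::= V * Q]
V*Q*Q => V*Q*Q*Q   [V ::= V * Q]
V*Q*Q*Q => Q*Q*Q*Q   [V ::= Q]
Q*Q*Q*Q => 0*Q*Q*Q   [Q ::= 0]
0*Q*Q*Q => 0*0*Q*Q   [Q ::= 0]
0*0*Q*Q => 0*0*0*Q   [Q ::= 0]
0*0*0*Q => 0*0*0*0   [Q ::= 0]

E => V => V*Q => V*Q*Q => V*Q*Q*Q => Q*Q*Q*Q => 0*Q*Q*Q => 0*0*Q*Q => 0*0*0*Q => 0*0*0*0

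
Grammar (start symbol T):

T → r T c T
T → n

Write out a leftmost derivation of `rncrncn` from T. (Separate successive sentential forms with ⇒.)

T ⇒ rTcT ⇒ rncT ⇒ rncrTcT ⇒ rncrncT ⇒ rncrncn

T ⇒ rTcT   [T → r T c T]
rTcT ⇒ rncT   [T → n]
rncT ⇒ rncrTcT   [T → r T c T]
rncrTcT ⇒ rncrncT   [T → n]
rncrncT ⇒ rncrncn   [T → n]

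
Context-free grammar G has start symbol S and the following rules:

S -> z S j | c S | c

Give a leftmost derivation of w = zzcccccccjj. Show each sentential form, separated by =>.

S=>zSj=>zzSjj=>zzcSjj=>zzccSjj=>zzcccSjj=>zzccccSjj=>zzcccccSjj=>zzccccccSjj=>zzcccccccjj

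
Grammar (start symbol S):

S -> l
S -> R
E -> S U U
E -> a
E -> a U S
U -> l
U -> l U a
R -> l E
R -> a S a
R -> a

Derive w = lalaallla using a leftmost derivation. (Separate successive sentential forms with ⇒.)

S ⇒ R   [S -> R]
R ⇒ lE   [R -> l E]
lE ⇒ lSUU   [E -> S U U]
lSUU ⇒ lRUU   [S -> R]
lRUU ⇒ laSaUU   [R -> a S a]
laSaUU ⇒ laRaUU   [S -> R]
laRaUU ⇒ lalEaUU   [R -> l E]
lalEaUU ⇒ lalaaUU   [E -> a]
lalaaUU ⇒ lalaalU   [U -> l]
lalaalU ⇒ lalaallUa   [U -> l U a]
lalaallUa ⇒ lalaallla   [U -> l]

S ⇒ R ⇒ lE ⇒ lSUU ⇒ lRUU ⇒ laSaUU ⇒ laRaUU ⇒ lalEaUU ⇒ lalaaUU ⇒ lalaalU ⇒ lalaallUa ⇒ lalaallla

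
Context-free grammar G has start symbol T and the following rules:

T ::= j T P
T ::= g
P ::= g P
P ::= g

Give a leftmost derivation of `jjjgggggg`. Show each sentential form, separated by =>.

T => jTP => jjTPP => jjjTPPP => jjjgPPP => jjjggPP => jjjgggPP => jjjggggP => jjjgggggP => jjjgggggg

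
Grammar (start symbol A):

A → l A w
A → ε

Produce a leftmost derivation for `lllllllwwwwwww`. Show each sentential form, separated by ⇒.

A ⇒ lAw ⇒ llAww ⇒ lllAwww ⇒ llllAwwww ⇒ lllllAwwwww ⇒ llllllAwwwwww ⇒ lllllllAwwwwwww ⇒ lllllllwwwwwww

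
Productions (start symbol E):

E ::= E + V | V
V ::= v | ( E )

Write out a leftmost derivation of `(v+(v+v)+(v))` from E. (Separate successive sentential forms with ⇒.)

E ⇒ V   [E ::= V]
V ⇒ (E)   [V ::= ( E )]
(E) ⇒ (E+V)   [E ::= E + V]
(E+V) ⇒ (E+V+V)   [E ::= E + V]
(E+V+V) ⇒ (V+V+V)   [E ::= V]
(V+V+V) ⇒ (v+V+V)   [V ::= v]
(v+V+V) ⇒ (v+(E)+V)   [V ::= ( E )]
(v+(E)+V) ⇒ (v+(E+V)+V)   [E ::= E + V]
(v+(E+V)+V) ⇒ (v+(V+V)+V)   [E ::= V]
(v+(V+V)+V) ⇒ (v+(v+V)+V)   [V ::= v]
(v+(v+V)+V) ⇒ (v+(v+v)+V)   [V ::= v]
(v+(v+v)+V) ⇒ (v+(v+v)+(E))   [V ::= ( E )]
(v+(v+v)+(E)) ⇒ (v+(v+v)+(V))   [E ::= V]
(v+(v+v)+(V)) ⇒ (v+(v+v)+(v))   [V ::= v]

E ⇒ V ⇒ (E) ⇒ (E+V) ⇒ (E+V+V) ⇒ (V+V+V) ⇒ (v+V+V) ⇒ (v+(E)+V) ⇒ (v+(E+V)+V) ⇒ (v+(V+V)+V) ⇒ (v+(v+V)+V) ⇒ (v+(v+v)+V) ⇒ (v+(v+v)+(E)) ⇒ (v+(v+v)+(V)) ⇒ (v+(v+v)+(v))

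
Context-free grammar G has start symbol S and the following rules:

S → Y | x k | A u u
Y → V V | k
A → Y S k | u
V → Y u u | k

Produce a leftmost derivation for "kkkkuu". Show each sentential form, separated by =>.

S => Auu => YSkuu => VVSkuu => kVSkuu => kkSkuu => kkYkuu => kkkkuu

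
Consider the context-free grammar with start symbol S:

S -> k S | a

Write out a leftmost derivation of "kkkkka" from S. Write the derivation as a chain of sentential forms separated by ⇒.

S ⇒ kS ⇒ kkS ⇒ kkkS ⇒ kkkkS ⇒ kkkkkS ⇒ kkkkka

S ⇒ kS   [S -> k S]
kS ⇒ kkS   [S -> k S]
kkS ⇒ kkkS   [S -> k S]
kkkS ⇒ kkkkS   [S -> k S]
kkkkS ⇒ kkkkkS   [S -> k S]
kkkkkS ⇒ kkkkka   [S -> a]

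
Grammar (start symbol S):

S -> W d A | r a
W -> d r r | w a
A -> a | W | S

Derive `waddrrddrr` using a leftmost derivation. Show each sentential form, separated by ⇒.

S ⇒ WdA ⇒ wadA ⇒ wadS ⇒ wadWdA ⇒ waddrrdA ⇒ waddrrdW ⇒ waddrrddrr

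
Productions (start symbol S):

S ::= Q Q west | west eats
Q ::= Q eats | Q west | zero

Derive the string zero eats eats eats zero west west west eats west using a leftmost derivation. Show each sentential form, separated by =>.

S => Q Q west => Q eats Q west => Q eats eats Q west => Q eats eats eats Q west => zero eats eats eats Q west => zero eats eats eats Q eats west => zero eats eats eats Q west eats west => zero eats eats eats Q west west eats west => zero eats eats eats Q west west west eats west => zero eats eats eats zero west west west eats west

S => Q Q west   [S ::= Q Q west]
Q Q west => Q eats Q west   [Q ::= Q eats]
Q eats Q west => Q eats eats Q west   [Q ::= Q eats]
Q eats eats Q west => Q eats eats eats Q west   [Q ::= Q eats]
Q eats eats eats Q west => zero eats eats eats Q west   [Q ::= zero]
zero eats eats eats Q west => zero eats eats eats Q eats west   [Q ::= Q eats]
zero eats eats eats Q eats west => zero eats eats eats Q west eats west   [Q ::= Q west]
zero eats eats eats Q west eats west => zero eats eats eats Q west west eats west   [Q ::= Q west]
zero eats eats eats Q west west eats west => zero eats eats eats Q west west west eats west   [Q ::= Q west]
zero eats eats eats Q west west west eats west => zero eats eats eats zero west west west eats west   [Q ::= zero]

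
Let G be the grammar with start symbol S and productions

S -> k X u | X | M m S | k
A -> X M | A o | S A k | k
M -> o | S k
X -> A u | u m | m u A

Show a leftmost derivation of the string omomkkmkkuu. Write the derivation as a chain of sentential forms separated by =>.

S => MmS => omS => omMmS => omomS => omomMmS => omomSkmS => omomkkmS => omomkkmkXu => omomkkmkAuu => omomkkmkkuu

S => MmS   [S -> M m S]
MmS => omS   [M -> o]
omS => omMmS   [S -> M m S]
omMmS => omomS   [M -> o]
omomS => omomMmS   [S -> M m S]
omomMmS => omomSkmS   [M -> S k]
omomSkmS => omomkkmS   [S -> k]
omomkkmS => omomkkmkXu   [S -> k X u]
omomkkmkXu => omomkkmkAuu   [X -> A u]
omomkkmkAuu => omomkkmkkuu   [A -> k]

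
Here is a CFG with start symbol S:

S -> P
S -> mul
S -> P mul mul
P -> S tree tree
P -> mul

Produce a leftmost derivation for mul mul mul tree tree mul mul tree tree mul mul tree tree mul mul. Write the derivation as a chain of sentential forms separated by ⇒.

S ⇒ P mul mul ⇒ S tree tree mul mul ⇒ P mul mul tree tree mul mul ⇒ S tree tree mul mul tree tree mul mul ⇒ P mul mul tree tree mul mul tree tree mul mul ⇒ S tree tree mul mul tree tree mul mul tree tree mul mul ⇒ P mul mul tree tree mul mul tree tree mul mul tree tree mul mul ⇒ mul mul mul tree tree mul mul tree tree mul mul tree tree mul mul

S ⇒ P mul mul   [S -> P mul mul]
P mul mul ⇒ S tree tree mul mul   [P -> S tree tree]
S tree tree mul mul ⇒ P mul mul tree tree mul mul   [S -> P mul mul]
P mul mul tree tree mul mul ⇒ S tree tree mul mul tree tree mul mul   [P -> S tree tree]
S tree tree mul mul tree tree mul mul ⇒ P mul mul tree tree mul mul tree tree mul mul   [S -> P mul mul]
P mul mul tree tree mul mul tree tree mul mul ⇒ S tree tree mul mul tree tree mul mul tree tree mul mul   [P -> S tree tree]
S tree tree mul mul tree tree mul mul tree tree mul mul ⇒ P mul mul tree tree mul mul tree tree mul mul tree tree mul mul   [S -> P mul mul]
P mul mul tree tree mul mul tree tree mul mul tree tree mul mul ⇒ mul mul mul tree tree mul mul tree tree mul mul tree tree mul mul   [P -> mul]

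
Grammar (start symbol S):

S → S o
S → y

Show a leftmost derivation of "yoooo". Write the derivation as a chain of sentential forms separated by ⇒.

S ⇒ So ⇒ Soo ⇒ Sooo ⇒ Soooo ⇒ yoooo

S ⇒ So   [S → S o]
So ⇒ Soo   [S → S o]
Soo ⇒ Sooo   [S → S o]
Sooo ⇒ Soooo   [S → S o]
Soooo ⇒ yoooo   [S → y]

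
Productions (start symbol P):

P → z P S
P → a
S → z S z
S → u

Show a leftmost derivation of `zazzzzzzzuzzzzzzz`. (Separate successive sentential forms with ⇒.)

P ⇒ zPS ⇒ zaS ⇒ zazSz ⇒ zazzSzz ⇒ zazzzSzzz ⇒ zazzzzSzzzz ⇒ zazzzzzSzzzzz ⇒ zazzzzzzSzzzzzz ⇒ zazzzzzzzSzzzzzzz ⇒ zazzzzzzzuzzzzzzz

P ⇒ zPS   [P → z P S]
zPS ⇒ zaS   [P → a]
zaS ⇒ zazSz   [S → z S z]
zazSz ⇒ zazzSzz   [S → z S z]
zazzSzz ⇒ zazzzSzzz   [S → z S z]
zazzzSzzz ⇒ zazzzzSzzzz   [S → z S z]
zazzzzSzzzz ⇒ zazzzzzSzzzzz   [S → z S z]
zazzzzzSzzzzz ⇒ zazzzzzzSzzzzzz   [S → z S z]
zazzzzzzSzzzzzz ⇒ zazzzzzzzSzzzzzzz   [S → z S z]
zazzzzzzzSzzzzzzz ⇒ zazzzzzzzuzzzzzzz   [S → u]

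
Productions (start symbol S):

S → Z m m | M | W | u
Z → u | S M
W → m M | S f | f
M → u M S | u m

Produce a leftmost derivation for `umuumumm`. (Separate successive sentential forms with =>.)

S => Zmm   [S → Z m m]
Zmm => SMmm   [Z → S M]
SMmm => MMmm   [S → M]
MMmm => umMmm   [M → u m]
umMmm => umuMSmm   [M → u M S]
umuMSmm => umuumSmm   [M → u m]
umuumSmm => umuumumm   [S → u]

S => Zmm => SMmm => MMmm => umMmm => umuMSmm => umuumSmm => umuumumm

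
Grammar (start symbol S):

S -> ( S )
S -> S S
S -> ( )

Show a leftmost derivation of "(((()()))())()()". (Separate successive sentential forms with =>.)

S => SS => SSS => (S)SS => (SS)SS => ((S)S)SS => (((S))S)SS => (((SS))S)SS => (((()S))S)SS => (((()()))S)SS => (((()()))())SS => (((()()))())()S => (((()()))())()()

S => SS   [S -> S S]
SS => SSS   [S -> S S]
SSS => (S)SS   [S -> ( S )]
(S)SS => (SS)SS   [S -> S S]
(SS)SS => ((S)S)SS   [S -> ( S )]
((S)S)SS => (((S))S)SS   [S -> ( S )]
(((S))S)SS => (((SS))S)SS   [S -> S S]
(((SS))S)SS => (((()S))S)SS   [S -> ( )]
(((()S))S)SS => (((()()))S)SS   [S -> ( )]
(((()()))S)SS => (((()()))())SS   [S -> ( )]
(((()()))())SS => (((()()))())()S   [S -> ( )]
(((()()))())()S => (((()()))())()()   [S -> ( )]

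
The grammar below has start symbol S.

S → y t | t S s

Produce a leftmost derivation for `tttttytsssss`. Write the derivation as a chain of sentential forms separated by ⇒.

S ⇒ tSs ⇒ ttSss ⇒ tttSsss ⇒ ttttSssss ⇒ tttttSsssss ⇒ tttttytsssss

S ⇒ tSs   [S → t S s]
tSs ⇒ ttSss   [S → t S s]
ttSss ⇒ tttSsss   [S → t S s]
tttSsss ⇒ ttttSssss   [S → t S s]
ttttSssss ⇒ tttttSsssss   [S → t S s]
tttttSsssss ⇒ tttttytsssss   [S → y t]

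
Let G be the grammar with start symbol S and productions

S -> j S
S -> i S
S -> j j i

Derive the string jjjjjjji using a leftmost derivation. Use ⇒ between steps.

S ⇒ jS ⇒ jjS ⇒ jjjS ⇒ jjjjS ⇒ jjjjjS ⇒ jjjjjjji

S ⇒ jS   [S -> j S]
jS ⇒ jjS   [S -> j S]
jjS ⇒ jjjS   [S -> j S]
jjjS ⇒ jjjjS   [S -> j S]
jjjjS ⇒ jjjjjS   [S -> j S]
jjjjjS ⇒ jjjjjjji   [S -> j j i]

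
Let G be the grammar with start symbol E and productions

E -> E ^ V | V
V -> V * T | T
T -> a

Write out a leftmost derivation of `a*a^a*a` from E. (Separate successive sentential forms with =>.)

E => E^V   [E -> E ^ V]
E^V => V^V   [E -> V]
V^V => V*T^V   [V -> V * T]
V*T^V => T*T^V   [V -> T]
T*T^V => a*T^V   [T -> a]
a*T^V => a*a^V   [T -> a]
a*a^V => a*a^V*T   [V -> V * T]
a*a^V*T => a*a^T*T   [V -> T]
a*a^T*T => a*a^a*T   [T -> a]
a*a^a*T => a*a^a*a   [T -> a]

E => E^V => V^V => V*T^V => T*T^V => a*T^V => a*a^V => a*a^V*T => a*a^T*T => a*a^a*T => a*a^a*a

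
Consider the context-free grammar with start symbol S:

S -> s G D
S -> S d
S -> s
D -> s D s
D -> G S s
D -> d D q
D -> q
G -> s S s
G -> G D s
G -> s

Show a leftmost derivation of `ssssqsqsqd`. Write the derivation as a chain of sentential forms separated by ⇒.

S ⇒ Sd   [S -> S d]
Sd ⇒ sGDd   [S -> s G D]
sGDd ⇒ sGDsDd   [G -> G D s]
sGDsDd ⇒ ssSsDsDd   [G -> s S s]
ssSsDsDd ⇒ sssGDsDsDd   [S -> s G D]
sssGDsDsDd ⇒ ssssDsDsDd   [G -> s]
ssssDsDsDd ⇒ ssssqsDsDd   [D -> q]
ssssqsDsDd ⇒ ssssqsqsDd   [D -> q]
ssssqsqsDd ⇒ ssssqsqsqd   [D -> q]

S⇒Sd⇒sGDd⇒sGDsDd⇒ssSsDsDd⇒sssGDsDsDd⇒ssssDsDsDd⇒ssssqsDsDd⇒ssssqsqsDd⇒ssssqsqsqd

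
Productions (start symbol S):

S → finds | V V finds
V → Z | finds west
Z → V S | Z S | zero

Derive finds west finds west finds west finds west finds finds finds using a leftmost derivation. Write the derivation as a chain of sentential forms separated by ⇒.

S ⇒ V V finds   [S → V V finds]
V V finds ⇒ finds west V finds   [V → finds west]
finds west V finds ⇒ finds west Z finds   [V → Z]
finds west Z finds ⇒ finds west Z S finds   [Z → Z S]
finds west Z S finds ⇒ finds west V S S finds   [Z → V S]
finds west V S S finds ⇒ finds west finds west S S finds   [V → finds west]
finds west finds west S S finds ⇒ finds west finds west V V finds S finds   [S → V V finds]
finds west finds west V V finds S finds ⇒ finds west finds west finds west V finds S finds   [V → finds west]
finds west finds west finds west V finds S finds ⇒ finds west finds west finds west finds west finds S finds   [V → finds west]
finds west finds west finds west finds west finds S finds ⇒ finds west finds west finds west finds west finds finds finds   [S → finds]

S ⇒ V V finds ⇒ finds west V finds ⇒ finds west Z finds ⇒ finds west Z S finds ⇒ finds west V S S finds ⇒ finds west finds west S S finds ⇒ finds west finds west V V finds S finds ⇒ finds west finds west finds west V finds S finds ⇒ finds west finds west finds west finds west finds S finds ⇒ finds west finds west finds west finds west finds finds finds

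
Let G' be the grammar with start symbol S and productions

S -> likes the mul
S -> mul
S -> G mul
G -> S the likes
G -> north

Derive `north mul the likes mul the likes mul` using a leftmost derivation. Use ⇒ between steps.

S ⇒ G mul   [S -> G mul]
G mul ⇒ S the likes mul   [G -> S the likes]
S the likes mul ⇒ G mul the likes mul   [S -> G mul]
G mul the likes mul ⇒ S the likes mul the likes mul   [G -> S the likes]
S the likes mul the likes mul ⇒ G mul the likes mul the likes mul   [S -> G mul]
G mul the likes mul the likes mul ⇒ north mul the likes mul the likes mul   [G -> north]

S ⇒ G mul ⇒ S the likes mul ⇒ G mul the likes mul ⇒ S the likes mul the likes mul ⇒ G mul the likes mul the likes mul ⇒ north mul the likes mul the likes mul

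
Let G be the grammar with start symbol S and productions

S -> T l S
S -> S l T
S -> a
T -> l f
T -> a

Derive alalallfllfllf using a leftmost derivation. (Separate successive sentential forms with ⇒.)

S ⇒ TlS   [S -> T l S]
TlS ⇒ alS   [T -> a]
alS ⇒ alSlT   [S -> S l T]
alSlT ⇒ alTlSlT   [S -> T l S]
alTlSlT ⇒ alalSlT   [T -> a]
alalSlT ⇒ alalSlTlT   [S -> S l T]
alalSlTlT ⇒ alalSlTlTlT   [S -> S l T]
alalSlTlTlT ⇒ alalalTlTlT   [S -> a]
alalalTlTlT ⇒ alalallflTlT   [T -> l f]
alalallflTlT ⇒ alalallfllflT   [T -> l f]
alalallfllflT ⇒ alalallfllfllf   [T -> l f]

S ⇒ TlS ⇒ alS ⇒ alSlT ⇒ alTlSlT ⇒ alalSlT ⇒ alalSlTlT ⇒ alalSlTlTlT ⇒ alalalTlTlT ⇒ alalallflTlT ⇒ alalallfllflT ⇒ alalallfllfllf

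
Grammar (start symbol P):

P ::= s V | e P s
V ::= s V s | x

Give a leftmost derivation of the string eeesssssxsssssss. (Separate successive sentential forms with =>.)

P=>ePs=>eePss=>eeePsss=>eeesVsss=>eeessVssss=>eeesssVsssss=>eeessssVssssss=>eeesssssVsssssss=>eeesssssxsssssss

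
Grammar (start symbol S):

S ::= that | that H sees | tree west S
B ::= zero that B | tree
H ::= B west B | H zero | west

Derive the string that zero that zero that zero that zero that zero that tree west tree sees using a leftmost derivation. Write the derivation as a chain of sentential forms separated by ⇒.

S ⇒ that H sees ⇒ that B west B sees ⇒ that zero that B west B sees ⇒ that zero that zero that B west B sees ⇒ that zero that zero that zero that B west B sees ⇒ that zero that zero that zero that zero that B west B sees ⇒ that zero that zero that zero that zero that zero that B west B sees ⇒ that zero that zero that zero that zero that zero that tree west B sees ⇒ that zero that zero that zero that zero that zero that tree west tree sees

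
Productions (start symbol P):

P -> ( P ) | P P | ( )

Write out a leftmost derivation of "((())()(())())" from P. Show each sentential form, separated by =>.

P => (P) => (PP) => (PPP) => ((P)PP) => ((())PP) => ((())PPP) => ((())()PP) => ((())()(P)P) => ((())()(())P) => ((())()(())())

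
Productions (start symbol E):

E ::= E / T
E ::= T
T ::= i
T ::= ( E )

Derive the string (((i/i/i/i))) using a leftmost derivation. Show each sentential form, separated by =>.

E => T => (E) => (T) => ((E)) => ((T)) => (((E))) => (((E/T))) => (((E/T/T))) => (((E/T/T/T))) => (((T/T/T/T))) => (((i/T/T/T))) => (((i/i/T/T))) => (((i/i/i/T))) => (((i/i/i/i)))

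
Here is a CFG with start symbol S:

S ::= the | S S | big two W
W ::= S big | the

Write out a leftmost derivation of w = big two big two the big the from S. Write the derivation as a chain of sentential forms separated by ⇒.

S ⇒ S S   [S ::= S S]
S S ⇒ big two W S   [S ::= big two W]
big two W S ⇒ big two S big S   [W ::= S big]
big two S big S ⇒ big two big two W big S   [S ::= big two W]
big two big two W big S ⇒ big two big two the big S   [W ::= the]
big two big two the big S ⇒ big two big two the big the   [S ::= the]

S ⇒ S S ⇒ big two W S ⇒ big two S big S ⇒ big two big two W big S ⇒ big two big two the big S ⇒ big two big two the big the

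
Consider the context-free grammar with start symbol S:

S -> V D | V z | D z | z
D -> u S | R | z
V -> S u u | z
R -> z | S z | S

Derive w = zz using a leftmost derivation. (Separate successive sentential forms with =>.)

S=>VD=>zD=>zR=>zz

S => VD   [S -> V D]
VD => zD   [V -> z]
zD => zR   [D -> R]
zR => zz   [R -> z]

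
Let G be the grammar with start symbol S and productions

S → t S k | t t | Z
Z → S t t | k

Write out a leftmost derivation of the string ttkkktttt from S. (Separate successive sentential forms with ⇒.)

S ⇒ Z ⇒ Stt ⇒ Ztt ⇒ Stttt ⇒ tSktttt ⇒ ttSkktttt ⇒ ttZkktttt ⇒ ttkkktttt

S ⇒ Z   [S → Z]
Z ⇒ Stt   [Z → S t t]
Stt ⇒ Ztt   [S → Z]
Ztt ⇒ Stttt   [Z → S t t]
Stttt ⇒ tSktttt   [S → t S k]
tSktttt ⇒ ttSkktttt   [S → t S k]
ttSkktttt ⇒ ttZkktttt   [S → Z]
ttZkktttt ⇒ ttkkktttt   [Z → k]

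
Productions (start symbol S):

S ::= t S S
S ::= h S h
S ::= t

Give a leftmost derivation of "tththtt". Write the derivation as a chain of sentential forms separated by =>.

S=>tSS=>ttSSS=>tthShSS=>tththSS=>tththtS=>tththtt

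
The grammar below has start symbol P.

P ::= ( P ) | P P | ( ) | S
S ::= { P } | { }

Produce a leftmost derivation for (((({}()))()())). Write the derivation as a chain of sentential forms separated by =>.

P => (P) => ((P)) => ((PP)) => ((PPP)) => (((P)PP)) => ((((P))PP)) => ((((PP))PP)) => ((((SP))PP)) => (((({}P))PP)) => (((({}()))PP)) => (((({}()))()P)) => (((({}()))()()))

P => (P)   [P ::= ( P )]
(P) => ((P))   [P ::= ( P )]
((P)) => ((PP))   [P ::= P P]
((PP)) => ((PPP))   [P ::= P P]
((PPP)) => (((P)PP))   [P ::= ( P )]
(((P)PP)) => ((((P))PP))   [P ::= ( P )]
((((P))PP)) => ((((PP))PP))   [P ::= P P]
((((PP))PP)) => ((((SP))PP))   [P ::= S]
((((SP))PP)) => (((({}P))PP))   [S ::= { }]
(((({}P))PP)) => (((({}()))PP))   [P ::= ( )]
(((({}()))PP)) => (((({}()))()P))   [P ::= ( )]
(((({}()))()P)) => (((({}()))()()))   [P ::= ( )]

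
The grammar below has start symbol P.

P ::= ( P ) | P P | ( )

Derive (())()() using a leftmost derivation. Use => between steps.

P=>PP=>PPP=>(P)PP=>(())PP=>(())()P=>(())()()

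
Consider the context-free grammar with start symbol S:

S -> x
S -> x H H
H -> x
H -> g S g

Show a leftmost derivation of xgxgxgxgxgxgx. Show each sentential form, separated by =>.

S => xHH => xgSgH => xgxHHgH => xgxgSgHgH => xgxgxHHgHgH => xgxgxgSgHgHgH => xgxgxgxgHgHgH => xgxgxgxgxgHgH => xgxgxgxgxgxgH => xgxgxgxgxgxgx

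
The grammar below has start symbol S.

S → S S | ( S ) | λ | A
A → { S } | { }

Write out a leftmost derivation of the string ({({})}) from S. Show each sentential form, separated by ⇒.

S ⇒ (S) ⇒ (SS) ⇒ (AS) ⇒ ({S}S) ⇒ ({(S)}S) ⇒ ({(A)}S) ⇒ ({({S})}S) ⇒ ({({})}S) ⇒ ({({})})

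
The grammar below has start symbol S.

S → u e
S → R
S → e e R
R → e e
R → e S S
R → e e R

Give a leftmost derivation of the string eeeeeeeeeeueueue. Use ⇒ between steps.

S⇒eeR⇒eeeeR⇒eeeeeeR⇒eeeeeeeSS⇒eeeeeeeeeRS⇒eeeeeeeeeeSSS⇒eeeeeeeeeeueSS⇒eeeeeeeeeeueueS⇒eeeeeeeeeeueueue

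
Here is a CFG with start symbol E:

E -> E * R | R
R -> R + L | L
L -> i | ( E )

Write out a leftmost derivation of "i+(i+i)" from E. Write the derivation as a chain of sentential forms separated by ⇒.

E ⇒ R ⇒ R+L ⇒ L+L ⇒ i+L ⇒ i+(E) ⇒ i+(R) ⇒ i+(R+L) ⇒ i+(L+L) ⇒ i+(i+L) ⇒ i+(i+i)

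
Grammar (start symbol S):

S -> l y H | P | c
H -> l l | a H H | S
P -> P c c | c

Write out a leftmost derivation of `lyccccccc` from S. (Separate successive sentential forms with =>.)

S => lyH => lyS => lyP => lyPcc => lyPcccc => lyPcccccc => lyccccccc

S => lyH   [S -> l y H]
lyH => lyS   [H -> S]
lyS => lyP   [S -> P]
lyP => lyPcc   [P -> P c c]
lyPcc => lyPcccc   [P -> P c c]
lyPcccc => lyPcccccc   [P -> P c c]
lyPcccccc => lyccccccc   [P -> c]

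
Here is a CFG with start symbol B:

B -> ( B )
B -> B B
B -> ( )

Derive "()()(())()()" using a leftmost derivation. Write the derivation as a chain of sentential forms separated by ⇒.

B⇒BB⇒BBB⇒()BB⇒()BBB⇒()()BB⇒()()(B)B⇒()()(())B⇒()()(())BB⇒()()(())()B⇒()()(())()()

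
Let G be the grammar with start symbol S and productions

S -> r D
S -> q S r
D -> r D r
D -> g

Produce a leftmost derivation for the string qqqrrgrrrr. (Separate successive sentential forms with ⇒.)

S⇒qSr⇒qqSrr⇒qqqSrrr⇒qqqrDrrr⇒qqqrrDrrrr⇒qqqrrgrrrr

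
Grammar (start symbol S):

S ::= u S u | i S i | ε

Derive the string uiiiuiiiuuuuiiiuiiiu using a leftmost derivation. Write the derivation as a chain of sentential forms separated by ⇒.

S ⇒ uSu ⇒ uiSiu ⇒ uiiSiiu ⇒ uiiiSiiiu ⇒ uiiiuSuiiiu ⇒ uiiiuiSiuiiiu ⇒ uiiiuiiSiiuiiiu ⇒ uiiiuiiiSiiiuiiiu ⇒ uiiiuiiiuSuiiiuiiiu ⇒ uiiiuiiiuuSuuiiiuiiiu ⇒ uiiiuiiiuuuuiiiuiiiu

S ⇒ uSu   [S ::= u S u]
uSu ⇒ uiSiu   [S ::= i S i]
uiSiu ⇒ uiiSiiu   [S ::= i S i]
uiiSiiu ⇒ uiiiSiiiu   [S ::= i S i]
uiiiSiiiu ⇒ uiiiuSuiiiu   [S ::= u S u]
uiiiuSuiiiu ⇒ uiiiuiSiuiiiu   [S ::= i S i]
uiiiuiSiuiiiu ⇒ uiiiuiiSiiuiiiu   [S ::= i S i]
uiiiuiiSiiuiiiu ⇒ uiiiuiiiSiiiuiiiu   [S ::= i S i]
uiiiuiiiSiiiuiiiu ⇒ uiiiuiiiuSuiiiuiiiu   [S ::= u S u]
uiiiuiiiuSuiiiuiiiu ⇒ uiiiuiiiuuSuuiiiuiiiu   [S ::= u S u]
uiiiuiiiuuSuuiiiuiiiu ⇒ uiiiuiiiuuuuiiiuiiiu   [S ::= ε]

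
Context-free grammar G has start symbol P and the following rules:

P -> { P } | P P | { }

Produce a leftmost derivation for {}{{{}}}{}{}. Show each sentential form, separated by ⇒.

P ⇒ PP   [P -> P P]
PP ⇒ {}P   [P -> { }]
{}P ⇒ {}PP   [P -> P P]
{}PP ⇒ {}{P}P   [P -> { P }]
{}{P}P ⇒ {}{{P}}P   [P -> { P }]
{}{{P}}P ⇒ {}{{{}}}P   [P -> { }]
{}{{{}}}P ⇒ {}{{{}}}PP   [P -> P P]
{}{{{}}}PP ⇒ {}{{{}}}{}P   [P -> { }]
{}{{{}}}{}P ⇒ {}{{{}}}{}{}   [P -> { }]

P⇒PP⇒{}P⇒{}PP⇒{}{P}P⇒{}{{P}}P⇒{}{{{}}}P⇒{}{{{}}}PP⇒{}{{{}}}{}P⇒{}{{{}}}{}{}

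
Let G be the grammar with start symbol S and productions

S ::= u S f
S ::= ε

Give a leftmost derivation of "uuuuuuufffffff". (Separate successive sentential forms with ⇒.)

S ⇒ uSf ⇒ uuSff ⇒ uuuSfff ⇒ uuuuSffff ⇒ uuuuuSfffff ⇒ uuuuuuSffffff ⇒ uuuuuuuSfffffff ⇒ uuuuuuufffffff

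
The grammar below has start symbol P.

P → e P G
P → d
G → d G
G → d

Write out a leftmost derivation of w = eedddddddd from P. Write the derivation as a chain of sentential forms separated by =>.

P => ePG   [P → e P G]
ePG => eePGG   [P → e P G]
eePGG => eedGG   [P → d]
eedGG => eeddGG   [G → d G]
eeddGG => eedddGG   [G → d G]
eedddGG => eeddddG   [G → d]
eeddddG => eedddddG   [G → d G]
eedddddG => eeddddddG   [G → d G]
eeddddddG => eedddddddG   [G → d G]
eedddddddG => eedddddddd   [G → d]

P => ePG => eePGG => eedGG => eeddGG => eedddGG => eeddddG => eedddddG => eeddddddG => eedddddddG => eedddddddd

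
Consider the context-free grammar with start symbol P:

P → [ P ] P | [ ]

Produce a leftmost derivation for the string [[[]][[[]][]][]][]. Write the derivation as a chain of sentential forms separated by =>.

P => [P]P => [[P]P]P => [[[]]P]P => [[[]][P]P]P => [[[]][[P]P]P]P => [[[]][[[]]P]P]P => [[[]][[[]][]]P]P => [[[]][[[]][]][]]P => [[[]][[[]][]][]][]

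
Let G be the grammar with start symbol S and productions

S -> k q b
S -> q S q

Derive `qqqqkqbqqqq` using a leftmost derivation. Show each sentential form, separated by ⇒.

S ⇒ qSq   [S -> q S q]
qSq ⇒ qqSqq   [S -> q S q]
qqSqq ⇒ qqqSqqq   [S -> q S q]
qqqSqqq ⇒ qqqqSqqqq   [S -> q S q]
qqqqSqqqq ⇒ qqqqkqbqqqq   [S -> k q b]

S ⇒ qSq ⇒ qqSqq ⇒ qqqSqqq ⇒ qqqqSqqqq ⇒ qqqqkqbqqqq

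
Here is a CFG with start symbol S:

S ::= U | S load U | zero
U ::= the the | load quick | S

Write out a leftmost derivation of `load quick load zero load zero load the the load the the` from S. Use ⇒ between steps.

S ⇒ S load U ⇒ S load U load U ⇒ S load U load U load U ⇒ U load U load U load U ⇒ load quick load U load U load U ⇒ load quick load S load U load U ⇒ load quick load S load U load U load U ⇒ load quick load zero load U load U load U ⇒ load quick load zero load S load U load U ⇒ load quick load zero load zero load U load U ⇒ load quick load zero load zero load the the load U ⇒ load quick load zero load zero load the the load the the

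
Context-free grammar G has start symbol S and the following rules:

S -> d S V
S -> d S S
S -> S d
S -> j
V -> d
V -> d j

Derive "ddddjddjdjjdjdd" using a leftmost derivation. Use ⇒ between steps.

S ⇒ Sd ⇒ dSVd ⇒ ddSSVd ⇒ ddSdSVd ⇒ dddSSdSVd ⇒ ddddSSSdSVd ⇒ ddddSdSSdSVd ⇒ ddddjdSSdSVd ⇒ ddddjddSVSdSVd ⇒ ddddjddjVSdSVd ⇒ ddddjddjdjSdSVd ⇒ ddddjddjdjjdSVd ⇒ ddddjddjdjjdjVd ⇒ ddddjddjdjjdjdd

S ⇒ Sd   [S -> S d]
Sd ⇒ dSVd   [S -> d S V]
dSVd ⇒ ddSSVd   [S -> d S S]
ddSSVd ⇒ ddSdSVd   [S -> S d]
ddSdSVd ⇒ dddSSdSVd   [S -> d S S]
dddSSdSVd ⇒ ddddSSSdSVd   [S -> d S S]
ddddSSSdSVd ⇒ ddddSdSSdSVd   [S -> S d]
ddddSdSSdSVd ⇒ ddddjdSSdSVd   [S -> j]
ddddjdSSdSVd ⇒ ddddjddSVSdSVd   [S -> d S V]
ddddjddSVSdSVd ⇒ ddddjddjVSdSVd   [S -> j]
ddddjddjVSdSVd ⇒ ddddjddjdjSdSVd   [V -> d j]
ddddjddjdjSdSVd ⇒ ddddjddjdjjdSVd   [S -> j]
ddddjddjdjjdSVd ⇒ ddddjddjdjjdjVd   [S -> j]
ddddjddjdjjdjVd ⇒ ddddjddjdjjdjdd   [V -> d]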